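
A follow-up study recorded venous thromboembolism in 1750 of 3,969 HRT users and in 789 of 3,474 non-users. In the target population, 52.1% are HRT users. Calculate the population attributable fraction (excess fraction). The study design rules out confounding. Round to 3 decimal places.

p₁ = P(outcome | exposed) = 1750/3969 = 0.44092
p₀ = P(outcome | unexposed) = 789/3474 = 0.22712
Overall risk P(Y=1) = π·p₁ + (1−π)·p₀ = 0.521×0.44092 + 0.479×0.22712 = 0.33851.
Under exogeneity, PAF = [P(Y=1) − p₀] / P(Y=1).
PAF = (0.33851 − 0.22712) / 0.33851 ≈ 0.3291

PAF ≈ 0.329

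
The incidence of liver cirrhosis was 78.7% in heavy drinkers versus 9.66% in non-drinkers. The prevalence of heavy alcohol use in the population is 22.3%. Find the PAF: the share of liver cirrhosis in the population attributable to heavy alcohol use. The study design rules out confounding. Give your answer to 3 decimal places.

p₁ = 0.787, p₀ = 0.0966.
Overall risk P(Y=1) = π·p₁ + (1−π)·p₀ = 0.223×0.787 + 0.777×0.0966 = 0.25056.
Under exogeneity, PAF = [P(Y=1) − p₀] / P(Y=1).
PAF = (0.25056 − 0.0966) / 0.25056 ≈ 0.6145

PAF ≈ 0.614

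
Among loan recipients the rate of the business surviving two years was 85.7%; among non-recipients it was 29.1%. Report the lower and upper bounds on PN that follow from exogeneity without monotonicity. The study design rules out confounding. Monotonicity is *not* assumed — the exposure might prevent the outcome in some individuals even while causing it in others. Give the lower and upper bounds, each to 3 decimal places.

p₁ = 0.857, p₀ = 0.291.
Under exogeneity alone the bounds on PN are max{0,(p₁−p₀)/p₁} ≤ PN ≤ min{1,(1−p₀)/p₁}.
  lower = (p₁ − p₀)/p₁ = 0.566 / 0.857 ≈ 0.6604
  upper = min{1, (1 − p₀)/p₁} = 0.709 / 0.857 ≈ 0.8273

0.660 ≤ PN ≤ 0.827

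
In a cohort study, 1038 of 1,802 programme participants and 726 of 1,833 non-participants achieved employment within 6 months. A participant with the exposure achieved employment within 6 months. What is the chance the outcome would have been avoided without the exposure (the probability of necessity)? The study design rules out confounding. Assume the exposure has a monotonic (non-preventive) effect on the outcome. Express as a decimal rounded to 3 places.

PN ≈ 0.312

p₁ = P(outcome | exposed) = 1038/1802 = 0.57603
p₀ = P(outcome | unexposed) = 726/1833 = 0.39607
Under exogeneity and monotonicity, PN = (p₁ − p₀) / p₁.
PN = (0.57603 − 0.39607) / 0.57603 = 0.17995 / 0.57603 ≈ 0.3124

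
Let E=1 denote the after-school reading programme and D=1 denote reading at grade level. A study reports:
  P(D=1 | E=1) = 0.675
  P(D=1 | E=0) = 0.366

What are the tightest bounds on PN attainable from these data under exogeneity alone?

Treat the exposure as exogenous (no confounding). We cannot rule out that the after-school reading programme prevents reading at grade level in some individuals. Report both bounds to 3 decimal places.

0.458 ≤ PN ≤ 0.939

Let p₁ = 0.675, p₀ = 0.366.
Under exogeneity alone the bounds on PN are max{0,(p₁−p₀)/p₁} ≤ PN ≤ min{1,(1−p₀)/p₁}.
  lower = (p₁ − p₀)/p₁ = 0.309 / 0.675 ≈ 0.4578
  upper = min{1, (1 − p₀)/p₁} = 0.634 / 0.675 ≈ 0.9393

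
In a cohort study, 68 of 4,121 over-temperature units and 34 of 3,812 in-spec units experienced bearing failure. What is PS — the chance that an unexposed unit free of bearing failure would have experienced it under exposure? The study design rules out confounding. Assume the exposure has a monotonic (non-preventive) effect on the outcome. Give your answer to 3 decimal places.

PS ≈ 0.008

p₁ = P(outcome | exposed) = 68/4121 = 0.016501
p₀ = P(outcome | unexposed) = 34/3812 = 0.0089192
Under exogeneity and monotonicity, PS = (p₁ − p₀) / (1 − p₀).
PS = (0.016501 − 0.0089192) / (1 − 0.0089192) = 0.0075816 / 0.99108 ≈ 0.0076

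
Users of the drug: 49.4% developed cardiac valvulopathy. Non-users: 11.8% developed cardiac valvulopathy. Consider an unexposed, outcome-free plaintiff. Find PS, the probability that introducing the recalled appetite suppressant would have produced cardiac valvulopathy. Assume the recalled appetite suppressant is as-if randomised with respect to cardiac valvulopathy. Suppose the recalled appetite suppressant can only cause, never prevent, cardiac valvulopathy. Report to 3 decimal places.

PS ≈ 0.426

p₁ = 0.494, p₀ = 0.118.
Under exogeneity and monotonicity, PS = (p₁ − p₀) / (1 − p₀).
PS = (0.494 − 0.118) / (1 − 0.118) = 0.376 / 0.882 ≈ 0.4263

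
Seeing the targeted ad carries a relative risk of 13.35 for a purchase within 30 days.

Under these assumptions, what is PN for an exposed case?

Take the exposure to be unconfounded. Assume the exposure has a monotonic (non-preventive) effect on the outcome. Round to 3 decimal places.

PN ≈ 0.925

Under exogeneity and monotonicity, PN = (RR − 1) / RR = 1 − 1/RR.
PN = (13.35 − 1) / 13.35 = 12.35 / 13.35 ≈ 0.9251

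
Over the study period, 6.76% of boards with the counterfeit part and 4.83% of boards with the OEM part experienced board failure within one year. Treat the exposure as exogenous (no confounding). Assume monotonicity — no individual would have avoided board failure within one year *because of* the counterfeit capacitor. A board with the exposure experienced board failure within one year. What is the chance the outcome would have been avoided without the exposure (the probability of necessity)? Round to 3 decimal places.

PN ≈ 0.286

p₁ = 0.0676, p₀ = 0.0483.
Under exogeneity and monotonicity, PN = (p₁ − p₀) / p₁.
PN = (0.0676 − 0.0483) / 0.0676 = 0.0193 / 0.0676 ≈ 0.2855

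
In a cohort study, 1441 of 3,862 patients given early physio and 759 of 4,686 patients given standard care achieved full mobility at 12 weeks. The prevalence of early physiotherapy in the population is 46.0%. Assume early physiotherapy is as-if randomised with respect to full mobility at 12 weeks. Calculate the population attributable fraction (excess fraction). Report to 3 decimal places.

p₁ = P(outcome | exposed) = 1441/3862 = 0.37312
p₀ = P(outcome | unexposed) = 759/4686 = 0.16197
Overall risk P(Y=1) = π·p₁ + (1−π)·p₀ = 0.46×0.37312 + 0.54×0.16197 = 0.2591.
Under exogeneity, PAF = [P(Y=1) − p₀] / P(Y=1).
PAF = (0.2591 − 0.16197) / 0.2591 ≈ 0.3749

PAF ≈ 0.375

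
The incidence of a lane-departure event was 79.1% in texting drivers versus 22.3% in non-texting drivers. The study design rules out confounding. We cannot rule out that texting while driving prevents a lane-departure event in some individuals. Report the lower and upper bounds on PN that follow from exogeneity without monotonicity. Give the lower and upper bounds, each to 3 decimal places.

0.718 ≤ PN ≤ 0.982

p₁ = 0.791, p₀ = 0.223.
Under exogeneity alone the bounds on PN are max{0,(p₁−p₀)/p₁} ≤ PN ≤ min{1,(1−p₀)/p₁}.
  lower = (p₁ − p₀)/p₁ = 0.568 / 0.791 ≈ 0.7181
  upper = min{1, (1 − p₀)/p₁} = 0.777 / 0.791 ≈ 0.9823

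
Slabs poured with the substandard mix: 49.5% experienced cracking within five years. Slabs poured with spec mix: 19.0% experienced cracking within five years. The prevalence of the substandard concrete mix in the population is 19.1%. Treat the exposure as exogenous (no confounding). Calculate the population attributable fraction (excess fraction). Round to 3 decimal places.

p₁ = 0.495, p₀ = 0.19.
Overall risk P(Y=1) = π·p₁ + (1−π)·p₀ = 0.191×0.495 + 0.809×0.19 = 0.24826.
Under exogeneity, PAF = [P(Y=1) − p₀] / P(Y=1).
PAF = (0.24826 − 0.19) / 0.24826 ≈ 0.2347

PAF ≈ 0.235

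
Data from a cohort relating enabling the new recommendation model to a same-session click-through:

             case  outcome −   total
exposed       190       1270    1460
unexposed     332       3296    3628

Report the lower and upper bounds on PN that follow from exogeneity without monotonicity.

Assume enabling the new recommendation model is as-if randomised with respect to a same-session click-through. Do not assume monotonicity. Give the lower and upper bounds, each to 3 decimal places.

0.297 ≤ PN ≤ 1.000

p₁ = P(outcome | exposed) = 190/1460 = 0.13014
p₀ = P(outcome | unexposed) = 332/3628 = 0.09151
Under exogeneity alone the bounds on PN are max{0,(p₁−p₀)/p₁} ≤ PN ≤ min{1,(1−p₀)/p₁}.
  lower = (p₁ − p₀)/p₁ = 0.038627 / 0.13014 ≈ 0.2968
  upper = min{1, (1 − p₀)/p₁} = 0.90849 / 0.13014 ≈ 6.9810 → capped at 1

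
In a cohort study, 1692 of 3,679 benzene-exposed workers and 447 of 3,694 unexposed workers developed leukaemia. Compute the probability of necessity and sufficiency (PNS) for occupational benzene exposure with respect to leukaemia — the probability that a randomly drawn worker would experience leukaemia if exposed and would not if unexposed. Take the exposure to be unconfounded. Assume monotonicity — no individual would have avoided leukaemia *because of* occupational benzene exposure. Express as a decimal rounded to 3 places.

p₁ = P(outcome | exposed) = 1692/3679 = 0.45991
p₀ = P(outcome | unexposed) = 447/3694 = 0.12101
Under exogeneity and monotonicity, PNS = p₁ − p₀.
PNS = 0.45991 − 0.12101 = 0.3389

PNS ≈ 0.339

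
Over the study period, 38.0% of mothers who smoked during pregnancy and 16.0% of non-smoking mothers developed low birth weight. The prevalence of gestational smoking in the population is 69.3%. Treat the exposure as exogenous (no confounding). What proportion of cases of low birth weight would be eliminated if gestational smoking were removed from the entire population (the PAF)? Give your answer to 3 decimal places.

p₁ = 0.38, p₀ = 0.16.
Overall risk P(Y=1) = π·p₁ + (1−π)·p₀ = 0.693×0.38 + 0.307×0.16 = 0.31246.
Under exogeneity, PAF = [P(Y=1) − p₀] / P(Y=1).
PAF = (0.31246 − 0.16) / 0.31246 ≈ 0.4879

PAF ≈ 0.488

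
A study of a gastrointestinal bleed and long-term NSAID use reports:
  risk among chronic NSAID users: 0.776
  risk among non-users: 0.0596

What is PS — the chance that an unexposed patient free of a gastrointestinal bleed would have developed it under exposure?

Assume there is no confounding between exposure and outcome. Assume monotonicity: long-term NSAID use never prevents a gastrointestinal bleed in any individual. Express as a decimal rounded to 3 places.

Let p₁ = 0.776, p₀ = 0.0596.
Under exogeneity and monotonicity, PS = (p₁ − p₀) / (1 − p₀).
PS = (0.776 − 0.0596) / (1 − 0.0596) = 0.7164 / 0.9404 ≈ 0.7618

PS ≈ 0.762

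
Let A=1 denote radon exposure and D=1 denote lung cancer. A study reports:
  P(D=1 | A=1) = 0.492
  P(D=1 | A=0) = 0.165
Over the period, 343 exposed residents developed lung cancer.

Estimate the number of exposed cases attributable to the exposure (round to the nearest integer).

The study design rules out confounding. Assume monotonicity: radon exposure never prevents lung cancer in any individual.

about 228 cases

Let p₁ = 0.492, p₀ = 0.165.
PN = (p₁ − p₀)/p₁ = (0.492 − 0.165) / 0.492 ≈ 0.66463.
Attributable cases ≈ PN × (exposed cases) = 0.66463 × 343 ≈ 227.97.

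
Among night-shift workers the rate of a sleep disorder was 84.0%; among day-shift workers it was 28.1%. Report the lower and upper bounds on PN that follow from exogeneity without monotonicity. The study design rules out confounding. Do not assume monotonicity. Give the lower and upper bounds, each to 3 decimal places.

0.665 ≤ PN ≤ 0.856

p₁ = 0.84, p₀ = 0.281.
Under exogeneity alone the bounds on PN are max{0,(p₁−p₀)/p₁} ≤ PN ≤ min{1,(1−p₀)/p₁}.
  lower = (p₁ − p₀)/p₁ = 0.559 / 0.84 ≈ 0.6655
  upper = min{1, (1 − p₀)/p₁} = 0.719 / 0.84 ≈ 0.8560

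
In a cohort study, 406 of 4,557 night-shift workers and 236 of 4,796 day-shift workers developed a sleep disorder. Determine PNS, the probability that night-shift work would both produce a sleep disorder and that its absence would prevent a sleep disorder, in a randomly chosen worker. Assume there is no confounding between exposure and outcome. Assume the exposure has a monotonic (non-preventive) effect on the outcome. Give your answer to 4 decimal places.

PNS ≈ 0.0399

p₁ = P(outcome | exposed) = 406/4557 = 0.089094
p₀ = P(outcome | unexposed) = 236/4796 = 0.049208
Under exogeneity and monotonicity, PNS = p₁ − p₀.
PNS = 0.089094 − 0.049208 = 0.039886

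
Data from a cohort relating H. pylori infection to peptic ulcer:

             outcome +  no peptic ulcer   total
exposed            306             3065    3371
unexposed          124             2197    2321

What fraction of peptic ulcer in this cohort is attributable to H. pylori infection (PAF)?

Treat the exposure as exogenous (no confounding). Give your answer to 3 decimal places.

p₁ = P(outcome | exposed) = 306/3371 = 0.090774
p₀ = P(outcome | unexposed) = 124/2321 = 0.053425
Exposure prevalence π = 3371/5692 = 0.59223; overall risk P(Y=1) = 0.075545.
Under exogeneity, PAF = [P(Y=1) − p₀]/P(Y=1).
PAF = (0.075545 − 0.053425) / 0.075545 ≈ 0.2928

PAF ≈ 0.293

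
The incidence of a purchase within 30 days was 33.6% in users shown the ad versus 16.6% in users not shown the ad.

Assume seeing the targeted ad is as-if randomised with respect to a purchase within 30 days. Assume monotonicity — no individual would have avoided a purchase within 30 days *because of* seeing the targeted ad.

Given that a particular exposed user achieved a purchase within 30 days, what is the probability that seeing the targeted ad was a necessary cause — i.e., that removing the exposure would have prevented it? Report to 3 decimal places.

PN ≈ 0.506

p₁ = 0.336, p₀ = 0.166.
Under exogeneity and monotonicity, PN = (p₁ − p₀) / p₁.
PN = (0.336 − 0.166) / 0.336 = 0.17 / 0.336 ≈ 0.5060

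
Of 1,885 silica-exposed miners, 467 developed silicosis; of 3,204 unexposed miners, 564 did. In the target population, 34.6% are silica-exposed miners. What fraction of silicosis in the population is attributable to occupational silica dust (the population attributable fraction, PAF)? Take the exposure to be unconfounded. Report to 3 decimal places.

p₁ = P(outcome | exposed) = 467/1885 = 0.24775
p₀ = P(outcome | unexposed) = 564/3204 = 0.17603
Overall risk P(Y=1) = π·p₁ + (1−π)·p₀ = 0.346×0.24775 + 0.654×0.17603 = 0.20084.
Under exogeneity, PAF = [P(Y=1) − p₀] / P(Y=1).
PAF = (0.20084 − 0.17603) / 0.20084 ≈ 0.1235

PAF ≈ 0.124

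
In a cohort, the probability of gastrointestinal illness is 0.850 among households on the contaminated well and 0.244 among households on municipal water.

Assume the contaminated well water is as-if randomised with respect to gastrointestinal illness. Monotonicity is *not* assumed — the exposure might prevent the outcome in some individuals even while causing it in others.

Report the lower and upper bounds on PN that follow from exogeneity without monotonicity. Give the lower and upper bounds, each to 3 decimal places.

Let p₁ = 0.85, p₀ = 0.244.
Under exogeneity alone the bounds on PN are max{0,(p₁−p₀)/p₁} ≤ PN ≤ min{1,(1−p₀)/p₁}.
  lower = (p₁ − p₀)/p₁ = 0.606 / 0.85 ≈ 0.7129
  upper = min{1, (1 − p₀)/p₁} = 0.756 / 0.85 ≈ 0.8894

0.713 ≤ PN ≤ 0.889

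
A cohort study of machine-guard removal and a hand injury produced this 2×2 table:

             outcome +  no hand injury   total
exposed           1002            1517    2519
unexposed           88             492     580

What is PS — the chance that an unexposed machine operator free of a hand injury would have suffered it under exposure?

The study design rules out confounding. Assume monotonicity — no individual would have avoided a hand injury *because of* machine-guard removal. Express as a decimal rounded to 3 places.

p₁ = P(outcome | exposed) = 1002/2519 = 0.39778
p₀ = P(outcome | unexposed) = 88/580 = 0.15172
Under exogeneity and monotonicity, PS = (p₁ − p₀) / (1 − p₀).
PS = (0.39778 − 0.15172) / (1 − 0.15172) = 0.24605 / 0.84828 ≈ 0.2901

PS ≈ 0.290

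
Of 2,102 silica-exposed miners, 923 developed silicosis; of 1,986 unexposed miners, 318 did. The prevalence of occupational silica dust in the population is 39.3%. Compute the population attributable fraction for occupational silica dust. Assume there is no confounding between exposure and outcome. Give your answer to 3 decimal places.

p₁ = P(outcome | exposed) = 923/2102 = 0.43911
p₀ = P(outcome | unexposed) = 318/1986 = 0.16012
Overall risk P(Y=1) = π·p₁ + (1−π)·p₀ = 0.393×0.43911 + 0.607×0.16012 = 0.26976.
Under exogeneity, PAF = [P(Y=1) − p₀] / P(Y=1).
PAF = (0.26976 − 0.16012) / 0.26976 ≈ 0.4064

PAF ≈ 0.406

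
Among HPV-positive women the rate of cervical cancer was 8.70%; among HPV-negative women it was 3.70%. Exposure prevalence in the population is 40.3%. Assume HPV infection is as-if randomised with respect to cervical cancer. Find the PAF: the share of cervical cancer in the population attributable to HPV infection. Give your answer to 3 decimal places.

p₁ = 0.087, p₀ = 0.037.
Overall risk P(Y=1) = π·p₁ + (1−π)·p₀ = 0.403×0.087 + 0.597×0.037 = 0.05715.
Under exogeneity, PAF = [P(Y=1) − p₀] / P(Y=1).
PAF = (0.05715 − 0.037) / 0.05715 ≈ 0.3526

PAF ≈ 0.353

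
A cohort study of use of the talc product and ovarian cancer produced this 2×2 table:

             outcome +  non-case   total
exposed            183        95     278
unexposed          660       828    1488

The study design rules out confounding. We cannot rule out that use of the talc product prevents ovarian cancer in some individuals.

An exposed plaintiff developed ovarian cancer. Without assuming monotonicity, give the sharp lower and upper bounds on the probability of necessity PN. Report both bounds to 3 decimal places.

0.326 ≤ PN ≤ 0.845

p₁ = P(outcome | exposed) = 183/278 = 0.65827
p₀ = P(outcome | unexposed) = 660/1488 = 0.44355
Under exogeneity alone the bounds on PN are max{0,(p₁−p₀)/p₁} ≤ PN ≤ min{1,(1−p₀)/p₁}.
  lower = (p₁ − p₀)/p₁ = 0.21472 / 0.65827 ≈ 0.3262
  upper = min{1, (1 − p₀)/p₁} = 0.55645 / 0.65827 ≈ 0.8453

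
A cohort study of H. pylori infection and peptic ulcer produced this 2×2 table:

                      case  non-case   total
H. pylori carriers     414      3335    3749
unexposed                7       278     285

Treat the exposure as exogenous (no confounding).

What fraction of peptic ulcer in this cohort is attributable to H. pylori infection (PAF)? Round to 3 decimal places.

p₁ = P(outcome | exposed) = 414/3749 = 0.11043
p₀ = P(outcome | unexposed) = 7/285 = 0.024561
Exposure prevalence π = 3749/4034 = 0.92935; overall risk P(Y=1) = 0.10436.
Under exogeneity, PAF = [P(Y=1) − p₀]/P(Y=1).
PAF = (0.10436 − 0.024561) / 0.10436 ≈ 0.7647

PAF ≈ 0.765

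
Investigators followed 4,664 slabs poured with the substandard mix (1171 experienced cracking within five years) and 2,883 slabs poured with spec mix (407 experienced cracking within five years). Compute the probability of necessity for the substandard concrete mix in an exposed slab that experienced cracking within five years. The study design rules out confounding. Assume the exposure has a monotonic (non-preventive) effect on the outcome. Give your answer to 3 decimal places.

PN ≈ 0.438

p₁ = P(outcome | exposed) = 1171/4664 = 0.25107
p₀ = P(outcome | unexposed) = 407/2883 = 0.14117
Under exogeneity and monotonicity, PN = (p₁ − p₀) / p₁.
PN = (0.25107 − 0.14117) / 0.25107 = 0.1099 / 0.25107 ≈ 0.4377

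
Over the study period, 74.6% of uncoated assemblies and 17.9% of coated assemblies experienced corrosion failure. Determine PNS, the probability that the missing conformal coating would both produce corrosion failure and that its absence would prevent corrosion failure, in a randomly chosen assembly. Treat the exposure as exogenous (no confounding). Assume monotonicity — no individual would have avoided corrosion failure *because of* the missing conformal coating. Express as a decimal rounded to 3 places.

PNS ≈ 0.567

p₁ = 0.746, p₀ = 0.179.
Under exogeneity and monotonicity, PNS = p₁ − p₀.
PNS = 0.746 − 0.179 = 0.567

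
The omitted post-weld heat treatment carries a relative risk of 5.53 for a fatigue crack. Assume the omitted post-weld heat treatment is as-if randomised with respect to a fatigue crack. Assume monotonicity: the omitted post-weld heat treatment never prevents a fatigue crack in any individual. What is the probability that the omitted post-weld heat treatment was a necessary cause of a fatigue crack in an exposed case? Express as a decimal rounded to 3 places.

Under exogeneity and monotonicity, PN = (RR − 1) / RR = 1 − 1/RR.
PN = (5.53 − 1) / 5.53 = 4.53 / 5.53 ≈ 0.8192

PN ≈ 0.819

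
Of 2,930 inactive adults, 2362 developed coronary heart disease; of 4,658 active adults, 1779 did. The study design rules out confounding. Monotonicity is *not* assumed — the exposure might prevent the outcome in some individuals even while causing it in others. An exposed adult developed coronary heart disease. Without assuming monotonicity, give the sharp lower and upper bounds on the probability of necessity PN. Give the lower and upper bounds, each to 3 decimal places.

p₁ = P(outcome | exposed) = 2362/2930 = 0.80614
p₀ = P(outcome | unexposed) = 1779/4658 = 0.38192
Under exogeneity alone the bounds on PN are max{0,(p₁−p₀)/p₁} ≤ PN ≤ min{1,(1−p₀)/p₁}.
  lower = (p₁ − p₀)/p₁ = 0.42422 / 0.80614 ≈ 0.5262
  upper = min{1, (1 − p₀)/p₁} = 0.61808 / 0.80614 ≈ 0.7667

0.526 ≤ PN ≤ 0.767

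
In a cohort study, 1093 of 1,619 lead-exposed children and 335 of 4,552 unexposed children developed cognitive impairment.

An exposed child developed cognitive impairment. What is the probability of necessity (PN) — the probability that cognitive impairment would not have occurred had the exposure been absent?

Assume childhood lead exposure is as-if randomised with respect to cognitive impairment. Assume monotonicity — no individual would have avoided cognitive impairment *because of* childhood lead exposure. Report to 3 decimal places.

PN ≈ 0.891

p₁ = P(outcome | exposed) = 1093/1619 = 0.67511
p₀ = P(outcome | unexposed) = 335/4552 = 0.073594
Under exogeneity and monotonicity, PN = (p₁ − p₀) / p₁.
PN = (0.67511 − 0.073594) / 0.67511 = 0.60151 / 0.67511 ≈ 0.8910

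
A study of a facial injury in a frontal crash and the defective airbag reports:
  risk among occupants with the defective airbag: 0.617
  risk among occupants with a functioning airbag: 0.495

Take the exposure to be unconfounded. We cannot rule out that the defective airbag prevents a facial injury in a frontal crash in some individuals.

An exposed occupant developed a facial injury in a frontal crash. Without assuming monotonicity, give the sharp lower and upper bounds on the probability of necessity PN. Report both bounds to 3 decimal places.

0.198 ≤ PN ≤ 0.818

Let p₁ = 0.617, p₀ = 0.495.
Under exogeneity alone the bounds on PN are max{0,(p₁−p₀)/p₁} ≤ PN ≤ min{1,(1−p₀)/p₁}.
  lower = (p₁ − p₀)/p₁ = 0.122 / 0.617 ≈ 0.1977
  upper = min{1, (1 − p₀)/p₁} = 0.505 / 0.617 ≈ 0.8185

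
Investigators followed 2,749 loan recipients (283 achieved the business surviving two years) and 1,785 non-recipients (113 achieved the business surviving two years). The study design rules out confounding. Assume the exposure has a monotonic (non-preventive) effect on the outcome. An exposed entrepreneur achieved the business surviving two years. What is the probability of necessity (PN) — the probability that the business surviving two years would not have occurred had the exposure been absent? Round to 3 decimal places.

PN ≈ 0.385

p₁ = P(outcome | exposed) = 283/2749 = 0.10295
p₀ = P(outcome | unexposed) = 113/1785 = 0.063305
Under exogeneity and monotonicity, PN = (p₁ − p₀) / p₁.
PN = (0.10295 − 0.063305) / 0.10295 = 0.039641 / 0.10295 ≈ 0.3851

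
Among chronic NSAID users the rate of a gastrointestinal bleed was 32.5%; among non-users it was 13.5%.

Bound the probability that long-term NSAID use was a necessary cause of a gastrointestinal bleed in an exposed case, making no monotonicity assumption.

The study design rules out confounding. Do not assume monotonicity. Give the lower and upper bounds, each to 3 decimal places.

0.585 ≤ PN ≤ 1.000

p₁ = 0.325, p₀ = 0.135.
Under exogeneity alone the bounds on PN are max{0,(p₁−p₀)/p₁} ≤ PN ≤ min{1,(1−p₀)/p₁}.
  lower = (p₁ − p₀)/p₁ = 0.19 / 0.325 ≈ 0.5846
  upper = min{1, (1 − p₀)/p₁} = 0.865 / 0.325 ≈ 2.6615 → capped at 1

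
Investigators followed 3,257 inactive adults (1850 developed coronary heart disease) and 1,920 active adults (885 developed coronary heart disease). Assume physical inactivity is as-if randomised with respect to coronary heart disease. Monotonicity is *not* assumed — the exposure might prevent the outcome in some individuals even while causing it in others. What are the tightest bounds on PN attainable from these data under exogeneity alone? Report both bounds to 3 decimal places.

p₁ = P(outcome | exposed) = 1850/3257 = 0.56801
p₀ = P(outcome | unexposed) = 885/1920 = 0.46094
Under exogeneity alone the bounds on PN are max{0,(p₁−p₀)/p₁} ≤ PN ≤ min{1,(1−p₀)/p₁}.
  lower = (p₁ − p₀)/p₁ = 0.10707 / 0.56801 ≈ 0.1885
  upper = min{1, (1 − p₀)/p₁} = 0.53906 / 0.56801 ≈ 0.9490

0.189 ≤ PN ≤ 0.949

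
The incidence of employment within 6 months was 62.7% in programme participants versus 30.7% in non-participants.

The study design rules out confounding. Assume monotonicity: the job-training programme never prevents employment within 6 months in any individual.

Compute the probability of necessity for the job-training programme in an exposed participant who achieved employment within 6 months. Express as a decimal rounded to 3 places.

p₁ = 0.627, p₀ = 0.307.
Under exogeneity and monotonicity, PN = (p₁ − p₀) / p₁.
PN = (0.627 − 0.307) / 0.627 = 0.32 / 0.627 ≈ 0.5104

PN ≈ 0.510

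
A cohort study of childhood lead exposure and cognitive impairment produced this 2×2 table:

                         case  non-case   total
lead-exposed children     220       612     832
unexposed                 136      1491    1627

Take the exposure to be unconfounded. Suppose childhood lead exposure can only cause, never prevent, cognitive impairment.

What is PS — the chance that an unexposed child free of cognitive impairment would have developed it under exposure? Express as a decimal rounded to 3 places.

PS ≈ 0.197

p₁ = P(outcome | exposed) = 220/832 = 0.26442
p₀ = P(outcome | unexposed) = 136/1627 = 0.083589
Under exogeneity and monotonicity, PS = (p₁ − p₀)/(1 − p₀).
PS = (0.26442 − 0.083589) / 0.91641 ≈ 0.1973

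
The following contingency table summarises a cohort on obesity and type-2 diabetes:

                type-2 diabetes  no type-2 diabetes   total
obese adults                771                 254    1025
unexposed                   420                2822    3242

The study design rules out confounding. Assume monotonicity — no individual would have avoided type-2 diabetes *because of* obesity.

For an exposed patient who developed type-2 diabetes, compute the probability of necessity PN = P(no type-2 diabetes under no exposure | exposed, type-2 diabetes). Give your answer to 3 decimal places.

PN ≈ 0.828

p₁ = P(outcome | exposed) = 771/1025 = 0.7522
p₀ = P(outcome | unexposed) = 420/3242 = 0.12955
Under exogeneity and monotonicity, PN = (p₁ − p₀)/p₁.
PN = (0.7522 − 0.12955) / 0.7522 ≈ 0.8278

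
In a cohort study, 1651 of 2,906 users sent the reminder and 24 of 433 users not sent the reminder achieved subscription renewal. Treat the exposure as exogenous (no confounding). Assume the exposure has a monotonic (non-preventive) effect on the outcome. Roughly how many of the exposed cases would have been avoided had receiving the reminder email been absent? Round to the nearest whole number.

p₁ = P(outcome | exposed) = 1651/2906 = 0.56813
p₀ = P(outcome | unexposed) = 24/433 = 0.055427
PN = (p₁ − p₀)/p₁ = (0.56813 − 0.055427) / 0.56813 ≈ 0.90244.
Attributable cases ≈ PN × (exposed cases) = 0.90244 × 1651 ≈ 1489.93.

about 1490 cases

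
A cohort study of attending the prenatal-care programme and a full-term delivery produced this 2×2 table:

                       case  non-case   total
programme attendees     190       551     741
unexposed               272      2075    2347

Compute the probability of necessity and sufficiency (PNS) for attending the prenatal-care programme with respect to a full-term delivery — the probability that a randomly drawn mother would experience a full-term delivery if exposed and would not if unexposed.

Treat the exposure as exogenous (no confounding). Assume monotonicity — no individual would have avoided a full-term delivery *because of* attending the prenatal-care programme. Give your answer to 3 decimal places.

p₁ = P(outcome | exposed) = 190/741 = 0.25641
p₀ = P(outcome | unexposed) = 272/2347 = 0.11589
Under exogeneity and monotonicity, PNS = p₁ − p₀.
PNS = 0.25641 − 0.11589 = 0.14052

PNS ≈ 0.141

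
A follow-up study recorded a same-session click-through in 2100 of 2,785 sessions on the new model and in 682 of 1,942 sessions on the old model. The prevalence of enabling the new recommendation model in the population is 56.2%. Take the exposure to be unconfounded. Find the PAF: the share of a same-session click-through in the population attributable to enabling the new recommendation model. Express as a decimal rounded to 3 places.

p₁ = P(outcome | exposed) = 2100/2785 = 0.75404
p₀ = P(outcome | unexposed) = 682/1942 = 0.35118
Overall risk P(Y=1) = π·p₁ + (1−π)·p₀ = 0.562×0.75404 + 0.438×0.35118 = 0.57759.
Under exogeneity, PAF = [P(Y=1) − p₀] / P(Y=1).
PAF = (0.57759 − 0.35118) / 0.57759 ≈ 0.3920

PAF ≈ 0.392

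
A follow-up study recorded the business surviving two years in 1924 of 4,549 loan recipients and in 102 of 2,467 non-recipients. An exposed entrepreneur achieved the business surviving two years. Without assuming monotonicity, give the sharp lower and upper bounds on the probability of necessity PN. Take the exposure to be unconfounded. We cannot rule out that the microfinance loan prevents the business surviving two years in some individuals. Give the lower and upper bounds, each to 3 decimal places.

0.902 ≤ PN ≤ 1.000

p₁ = P(outcome | exposed) = 1924/4549 = 0.42295
p₀ = P(outcome | unexposed) = 102/2467 = 0.041346
Under exogeneity alone the bounds on PN are max{0,(p₁−p₀)/p₁} ≤ PN ≤ min{1,(1−p₀)/p₁}.
  lower = (p₁ − p₀)/p₁ = 0.3816 / 0.42295 ≈ 0.9022
  upper = min{1, (1 − p₀)/p₁} = 0.95865 / 0.42295 ≈ 2.2666 → capped at 1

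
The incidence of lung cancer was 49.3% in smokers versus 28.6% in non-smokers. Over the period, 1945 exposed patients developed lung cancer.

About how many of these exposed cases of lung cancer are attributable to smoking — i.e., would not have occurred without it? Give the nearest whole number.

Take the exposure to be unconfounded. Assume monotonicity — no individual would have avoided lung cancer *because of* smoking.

about 817 cases

p₁ = 0.493, p₀ = 0.286.
PN = (p₁ − p₀)/p₁ = (0.493 − 0.286) / 0.493 ≈ 0.41988.
Attributable cases ≈ PN × (exposed cases) = 0.41988 × 1945 ≈ 816.66.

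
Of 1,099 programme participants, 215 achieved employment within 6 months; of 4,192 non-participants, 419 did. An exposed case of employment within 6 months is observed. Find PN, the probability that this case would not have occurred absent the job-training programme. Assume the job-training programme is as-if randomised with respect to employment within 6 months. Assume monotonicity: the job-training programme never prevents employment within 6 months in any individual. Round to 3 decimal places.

p₁ = P(outcome | exposed) = 215/1099 = 0.19563
p₀ = P(outcome | unexposed) = 419/4192 = 0.099952
Under exogeneity and monotonicity, PN = (p₁ − p₀) / p₁.
PN = (0.19563 − 0.099952) / 0.19563 = 0.09568 / 0.19563 ≈ 0.4891

PN ≈ 0.489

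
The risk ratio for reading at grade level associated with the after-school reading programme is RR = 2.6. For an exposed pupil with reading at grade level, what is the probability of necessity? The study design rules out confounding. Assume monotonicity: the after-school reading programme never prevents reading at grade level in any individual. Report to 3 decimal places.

PN ≈ 0.615

Under exogeneity and monotonicity, PN = (RR − 1) / RR = 1 − 1/RR.
PN = (2.6 − 1) / 2.6 = 1.6 / 2.6 ≈ 0.6154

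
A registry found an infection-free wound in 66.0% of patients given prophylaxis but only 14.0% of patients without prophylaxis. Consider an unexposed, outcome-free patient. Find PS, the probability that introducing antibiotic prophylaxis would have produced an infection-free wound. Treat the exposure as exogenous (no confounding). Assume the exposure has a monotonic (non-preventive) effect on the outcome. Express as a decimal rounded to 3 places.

PS ≈ 0.605

p₁ = 0.66, p₀ = 0.14.
Under exogeneity and monotonicity, PS = (p₁ − p₀) / (1 − p₀).
PS = (0.66 − 0.14) / (1 − 0.14) = 0.52 / 0.86 ≈ 0.6047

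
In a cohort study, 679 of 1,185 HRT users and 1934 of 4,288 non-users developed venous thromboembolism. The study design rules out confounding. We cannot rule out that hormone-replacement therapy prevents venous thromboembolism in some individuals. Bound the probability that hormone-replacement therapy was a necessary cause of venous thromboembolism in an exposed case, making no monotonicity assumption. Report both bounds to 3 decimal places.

p₁ = P(outcome | exposed) = 679/1185 = 0.573
p₀ = P(outcome | unexposed) = 1934/4288 = 0.45103
Under exogeneity alone the bounds on PN are max{0,(p₁−p₀)/p₁} ≤ PN ≤ min{1,(1−p₀)/p₁}.
  lower = (p₁ − p₀)/p₁ = 0.12197 / 0.573 ≈ 0.2129
  upper = min{1, (1 − p₀)/p₁} = 0.54897 / 0.573 ≈ 0.9581

0.213 ≤ PN ≤ 0.958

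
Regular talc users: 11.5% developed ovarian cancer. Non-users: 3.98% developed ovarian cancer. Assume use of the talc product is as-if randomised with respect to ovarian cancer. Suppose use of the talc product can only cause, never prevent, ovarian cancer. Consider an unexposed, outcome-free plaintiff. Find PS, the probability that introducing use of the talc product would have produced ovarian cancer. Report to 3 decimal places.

p₁ = 0.115, p₀ = 0.0398.
Under exogeneity and monotonicity, PS = (p₁ − p₀) / (1 − p₀).
PS = (0.115 − 0.0398) / (1 − 0.0398) = 0.0752 / 0.9602 ≈ 0.0783

PS ≈ 0.078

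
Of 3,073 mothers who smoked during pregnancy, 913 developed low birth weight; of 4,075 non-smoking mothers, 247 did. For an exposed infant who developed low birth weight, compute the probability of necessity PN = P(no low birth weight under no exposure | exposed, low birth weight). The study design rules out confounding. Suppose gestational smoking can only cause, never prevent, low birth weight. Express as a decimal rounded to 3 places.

p₁ = P(outcome | exposed) = 913/3073 = 0.2971
p₀ = P(outcome | unexposed) = 247/4075 = 0.060613
Under exogeneity and monotonicity, PN = (p₁ − p₀) / p₁.
PN = (0.2971 − 0.060613) / 0.2971 = 0.23649 / 0.2971 ≈ 0.7960

PN ≈ 0.796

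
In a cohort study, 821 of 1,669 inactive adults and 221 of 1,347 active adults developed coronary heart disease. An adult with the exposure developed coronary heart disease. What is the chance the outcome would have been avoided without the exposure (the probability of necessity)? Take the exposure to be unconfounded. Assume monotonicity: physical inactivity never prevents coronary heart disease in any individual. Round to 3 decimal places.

PN ≈ 0.666

p₁ = P(outcome | exposed) = 821/1669 = 0.49191
p₀ = P(outcome | unexposed) = 221/1347 = 0.16407
Under exogeneity and monotonicity, PN = (p₁ − p₀) / p₁.
PN = (0.49191 − 0.16407) / 0.49191 = 0.32784 / 0.49191 ≈ 0.6665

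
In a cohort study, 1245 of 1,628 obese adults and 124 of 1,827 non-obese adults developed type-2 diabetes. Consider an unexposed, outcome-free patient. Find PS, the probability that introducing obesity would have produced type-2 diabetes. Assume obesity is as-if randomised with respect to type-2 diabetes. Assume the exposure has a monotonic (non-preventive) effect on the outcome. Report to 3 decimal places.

p₁ = P(outcome | exposed) = 1245/1628 = 0.76474
p₀ = P(outcome | unexposed) = 124/1827 = 0.067871
Under exogeneity and monotonicity, PS = (p₁ − p₀) / (1 − p₀).
PS = (0.76474 − 0.067871) / (1 − 0.067871) = 0.69687 / 0.93213 ≈ 0.7476

PS ≈ 0.748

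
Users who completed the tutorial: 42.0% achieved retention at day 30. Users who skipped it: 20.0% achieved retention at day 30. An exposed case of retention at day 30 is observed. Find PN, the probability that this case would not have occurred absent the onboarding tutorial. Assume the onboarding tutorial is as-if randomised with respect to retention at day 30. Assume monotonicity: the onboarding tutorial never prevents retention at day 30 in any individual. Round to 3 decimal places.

PN ≈ 0.524

p₁ = 0.42, p₀ = 0.2.
Under exogeneity and monotonicity, PN = (p₁ − p₀) / p₁.
PN = (0.42 − 0.2) / 0.42 = 0.22 / 0.42 ≈ 0.5238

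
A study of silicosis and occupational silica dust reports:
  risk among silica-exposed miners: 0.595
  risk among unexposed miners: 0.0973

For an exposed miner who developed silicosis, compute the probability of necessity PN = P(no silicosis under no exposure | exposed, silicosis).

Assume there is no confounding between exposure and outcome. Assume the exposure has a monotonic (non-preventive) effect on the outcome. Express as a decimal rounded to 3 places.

PN ≈ 0.836

Let p₁ = 0.595, p₀ = 0.0973.
Under exogeneity and monotonicity, PN = (p₁ − p₀) / p₁.
PN = (0.595 − 0.0973) / 0.595 = 0.4977 / 0.595 ≈ 0.8365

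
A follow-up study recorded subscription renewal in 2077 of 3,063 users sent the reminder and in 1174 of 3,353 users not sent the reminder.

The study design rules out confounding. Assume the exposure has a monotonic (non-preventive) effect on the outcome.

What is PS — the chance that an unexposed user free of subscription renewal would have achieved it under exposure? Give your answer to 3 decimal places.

p₁ = P(outcome | exposed) = 2077/3063 = 0.67809
p₀ = P(outcome | unexposed) = 1174/3353 = 0.35013
Under exogeneity and monotonicity, PS = (p₁ − p₀) / (1 − p₀).
PS = (0.67809 − 0.35013) / (1 − 0.35013) = 0.32796 / 0.64987 ≈ 0.5047

PS ≈ 0.505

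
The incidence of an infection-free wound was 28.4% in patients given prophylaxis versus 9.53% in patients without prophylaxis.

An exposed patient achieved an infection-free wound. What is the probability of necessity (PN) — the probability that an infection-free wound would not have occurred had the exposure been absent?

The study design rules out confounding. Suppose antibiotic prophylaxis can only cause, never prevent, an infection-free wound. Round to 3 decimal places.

PN ≈ 0.664

p₁ = 0.284, p₀ = 0.0953.
Under exogeneity and monotonicity, PN = (p₁ − p₀) / p₁.
PN = (0.284 − 0.0953) / 0.284 = 0.1887 / 0.284 ≈ 0.6644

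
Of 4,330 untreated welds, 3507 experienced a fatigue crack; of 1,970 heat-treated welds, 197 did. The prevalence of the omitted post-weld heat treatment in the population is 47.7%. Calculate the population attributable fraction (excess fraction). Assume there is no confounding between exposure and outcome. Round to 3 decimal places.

PAF ≈ 0.772

p₁ = P(outcome | exposed) = 3507/4330 = 0.80993
p₀ = P(outcome | unexposed) = 197/1970 = 0.1
Overall risk P(Y=1) = π·p₁ + (1−π)·p₀ = 0.477×0.80993 + 0.523×0.1 = 0.43864.
Under exogeneity, PAF = [P(Y=1) − p₀] / P(Y=1).
PAF = (0.43864 − 0.1) / 0.43864 ≈ 0.7720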